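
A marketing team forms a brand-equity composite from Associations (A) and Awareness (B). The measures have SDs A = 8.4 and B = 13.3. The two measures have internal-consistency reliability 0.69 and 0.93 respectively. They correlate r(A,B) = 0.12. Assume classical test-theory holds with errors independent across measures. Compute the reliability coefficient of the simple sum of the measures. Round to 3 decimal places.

Var(A+B) = 8.4² + 13.3² + 2·[8.4·13.3·0.12] = 247.45 + 26.8128 = 274.263.
With uncorrelated errors the cross-covariances are all true-score covariance, so they carry over unchanged; only the diagonal terms shrink to ρᵢσᵢ².
True-score variance = [8.4²·0.69 + 13.3²·0.93] + 26.8128 = 213.194 + 26.8128 = 240.007.
Reliability = 240.007 / 274.263 = 0.875.

0.875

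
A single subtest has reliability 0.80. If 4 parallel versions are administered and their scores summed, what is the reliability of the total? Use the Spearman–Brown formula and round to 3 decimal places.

ρ_k = kρ / (1 + (k−1)ρ) = 4·0.80 / (1 + 3·0.80) = 3.200 / 3.400 = 0.941.

0.941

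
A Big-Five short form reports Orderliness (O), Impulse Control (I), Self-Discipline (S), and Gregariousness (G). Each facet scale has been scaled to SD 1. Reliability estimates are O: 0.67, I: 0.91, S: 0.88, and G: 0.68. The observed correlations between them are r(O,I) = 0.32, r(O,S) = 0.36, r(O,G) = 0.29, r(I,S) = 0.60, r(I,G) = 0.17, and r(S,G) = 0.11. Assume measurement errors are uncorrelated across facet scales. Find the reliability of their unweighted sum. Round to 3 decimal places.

Var(O+I+S+G) = 4 + 2·[0.32 + 0.36 + 0.29 + 0.60 + 0.17 + 0.11] = 4 + 3.7 = 7.7.
Because errors are independent across components, Cov(Tᵢ,Tⱼ) = Cov(Xᵢ,Xⱼ); the off-diagonal part of the true-score variance is the same as above.
True-score variance = [0.67 + 0.91 + 0.88 + 0.68] + 3.7 = 3.14 + 3.7 = 6.84.
Reliability = 6.84 / 7.7 = 0.888.

0.888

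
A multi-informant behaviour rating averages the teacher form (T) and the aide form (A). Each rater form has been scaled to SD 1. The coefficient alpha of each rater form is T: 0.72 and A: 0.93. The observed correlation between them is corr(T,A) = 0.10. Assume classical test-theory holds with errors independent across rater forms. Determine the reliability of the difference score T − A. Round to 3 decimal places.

Var(T−A) = 1 + 1 − 2·0.10 = 2 − 0.2 = 1.8.
Under uncorrelated errors the observed covariances equal the true-score covariances, so only the own-variance terms attenuate.
True-score variance = [0.72 + 0.93] − 0.2 = 1.65 − 0.2 = 1.45.
Reliability = 1.45 / 1.8 = 0.806.

0.806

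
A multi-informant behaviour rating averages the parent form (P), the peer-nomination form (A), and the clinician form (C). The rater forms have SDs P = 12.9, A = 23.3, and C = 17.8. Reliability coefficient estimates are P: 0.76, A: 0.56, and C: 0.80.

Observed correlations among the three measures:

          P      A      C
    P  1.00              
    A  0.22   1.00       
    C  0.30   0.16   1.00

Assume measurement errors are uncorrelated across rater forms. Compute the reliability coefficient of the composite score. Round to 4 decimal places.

Var(P+A+C) = 12.9² + 23.3² + 17.8² + 2·[12.9·23.3·0.22 + 12.9·17.8·0.30 + 23.3·17.8·0.16] = 1026.14 + 402.74 = 1428.88.
With uncorrelated errors the cross-covariances are all true-score covariance, so they carry over unchanged; only the diagonal terms shrink to ρᵢσᵢ².
True-score variance = [12.9²·0.76 + 23.3²·0.56 + 17.8²·0.80] + 402.74 = 683.962 + 402.74 = 1086.7.
Reliability = 1086.7 / 1428.88 = 0.7605.

0.7605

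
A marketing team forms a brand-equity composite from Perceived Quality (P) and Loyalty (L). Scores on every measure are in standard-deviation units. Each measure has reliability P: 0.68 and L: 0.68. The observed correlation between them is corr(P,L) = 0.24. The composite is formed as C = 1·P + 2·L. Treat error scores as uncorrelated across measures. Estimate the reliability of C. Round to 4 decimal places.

Var(C) = 1 + 2² + 2·[2·0.24] = 5 + 0.96 = 5.96.
Because errors are independent across components, Cov(Tᵢ,Tⱼ) = Cov(Xᵢ,Xⱼ); the off-diagonal part of the true-score variance is the same as above.
True-score variance = [0.68 + 2²·0.68] + 0.96 = 3.4 + 0.96 = 4.36.
Reliability = 4.36 / 5.96 = 0.7315.

0.7315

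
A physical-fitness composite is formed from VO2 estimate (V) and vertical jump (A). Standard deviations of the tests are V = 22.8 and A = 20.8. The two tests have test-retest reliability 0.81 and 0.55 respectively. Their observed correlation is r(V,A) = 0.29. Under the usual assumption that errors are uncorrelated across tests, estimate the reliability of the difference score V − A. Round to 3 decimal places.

0.567

Var(V−A) = 22.8² + 20.8² − 2·22.8·20.8·0.29 = 952.48 − 275.059 = 677.421.
Because errors are independent across components, Cov(Tᵢ,Tⱼ) = Cov(Xᵢ,Xⱼ); the off-diagonal part of the true-score variance is the same as above.
True-score variance = [22.8²·0.81 + 20.8²·0.55] − 275.059 = 659.022 − 275.059 = 383.963.
Reliability = 383.963 / 677.421 = 0.567.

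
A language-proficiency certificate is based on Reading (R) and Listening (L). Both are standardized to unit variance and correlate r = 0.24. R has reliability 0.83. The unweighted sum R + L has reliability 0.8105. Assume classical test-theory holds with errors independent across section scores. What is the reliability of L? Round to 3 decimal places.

0.700

Var(R+L) = 2 + 2·0.24 = 2.480.
True-score variance = ρ_R + ρ_L + 2·0.24, so 0.8105 = (0.83 + ρ_L + 0.48) / 2.480.
ρ_L = 0.8105·2.480 − 0.83 − 0.48 = 0.700.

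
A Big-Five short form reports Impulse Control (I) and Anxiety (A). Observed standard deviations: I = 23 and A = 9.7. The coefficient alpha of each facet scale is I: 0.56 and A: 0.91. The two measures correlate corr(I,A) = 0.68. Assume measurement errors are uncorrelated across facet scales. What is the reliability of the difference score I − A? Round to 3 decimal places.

Var(I−A) = 23² + 9.7² − 2·23·9.7·0.68 = 623.09 − 303.416 = 319.674.
With uncorrelated errors the cross-covariances are all true-score covariance, so they carry over unchanged; only the diagonal terms shrink to ρᵢσᵢ².
True-score variance = [23²·0.56 + 9.7²·0.91] − 303.416 = 381.862 − 303.416 = 78.4459.
Reliability = 78.4459 / 319.674 = 0.245.

0.245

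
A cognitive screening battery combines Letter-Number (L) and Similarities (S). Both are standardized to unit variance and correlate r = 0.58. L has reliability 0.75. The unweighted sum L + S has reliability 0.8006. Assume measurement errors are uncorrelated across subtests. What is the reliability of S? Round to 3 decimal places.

0.620

Var(L+S) = 2 + 2·0.58 = 3.160.
True-score variance = ρ_L + ρ_S + 2·0.58, so 0.8006 = (0.75 + ρ_S + 1.16) / 3.160.
ρ_S = 0.8006·3.160 − 0.75 − 1.16 = 0.620.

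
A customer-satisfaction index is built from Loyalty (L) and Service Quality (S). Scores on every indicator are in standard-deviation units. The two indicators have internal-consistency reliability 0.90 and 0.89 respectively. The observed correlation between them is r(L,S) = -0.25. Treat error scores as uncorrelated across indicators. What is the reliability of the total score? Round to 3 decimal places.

0.860

Var(L+S) = 2 + 2·[(-0.25)] = 2 − 0.5 = 1.5.
With uncorrelated errors the cross-covariances are all true-score covariance, so they carry over unchanged; only the diagonal terms shrink to ρᵢσᵢ².
True-score variance = [0.90 + 0.89] − 0.5 = 1.79 − 0.5 = 1.29.
Reliability = 1.29 / 1.5 = 0.860.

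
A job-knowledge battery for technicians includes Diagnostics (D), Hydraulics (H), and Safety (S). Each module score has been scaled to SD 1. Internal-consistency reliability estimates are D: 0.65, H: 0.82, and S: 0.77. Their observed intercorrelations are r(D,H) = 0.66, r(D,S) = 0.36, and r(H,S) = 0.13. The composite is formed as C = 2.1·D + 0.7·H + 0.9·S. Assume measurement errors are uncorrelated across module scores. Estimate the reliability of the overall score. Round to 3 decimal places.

Var(C) = 2.1² + 0.7² + 0.9² + 2·[1.47·0.66 + 1.89·0.36 + 0.63·0.13] = 5.71 + 3.465 = 9.175.
With uncorrelated errors the cross-covariances are all true-score covariance, so they carry over unchanged; only the diagonal terms shrink to ρᵢσᵢ².
True-score variance = [2.1²·0.65 + 0.7²·0.82 + 0.9²·0.77] + 3.465 = 3.892 + 3.465 = 7.357.
Reliability = 7.357 / 9.175 = 0.802.

0.802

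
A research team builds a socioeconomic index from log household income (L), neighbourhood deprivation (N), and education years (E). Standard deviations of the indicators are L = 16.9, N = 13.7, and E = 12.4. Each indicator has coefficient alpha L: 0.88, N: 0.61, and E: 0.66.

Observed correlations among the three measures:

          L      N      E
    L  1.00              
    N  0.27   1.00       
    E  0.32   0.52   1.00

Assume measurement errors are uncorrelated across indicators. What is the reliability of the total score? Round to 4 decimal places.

0.8497

Var(L+N+E) = 16.9² + 13.7² + 12.4² + 2·[16.9·13.7·0.27 + 16.9·12.4·0.32 + 13.7·12.4·0.52] = 627.06 + 435.82 = 1062.88.
With uncorrelated errors the cross-covariances are all true-score covariance, so they carry over unchanged; only the diagonal terms shrink to ρᵢσᵢ².
True-score variance = [16.9²·0.88 + 13.7²·0.61 + 12.4²·0.66] + 435.82 = 467.309 + 435.82 = 903.129.
Reliability = 903.129 / 1062.88 = 0.8497.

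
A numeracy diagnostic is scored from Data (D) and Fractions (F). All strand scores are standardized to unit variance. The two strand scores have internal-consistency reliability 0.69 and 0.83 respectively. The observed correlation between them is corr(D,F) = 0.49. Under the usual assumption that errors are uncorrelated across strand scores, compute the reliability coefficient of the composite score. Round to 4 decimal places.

0.8389

Var(D+F) = 2 + 2·[0.49] = 2 + 0.98 = 2.98.
With uncorrelated errors the cross-covariances are all true-score covariance, so they carry over unchanged; only the diagonal terms shrink to ρᵢσᵢ².
True-score variance = [0.69 + 0.83] + 0.98 = 1.52 + 0.98 = 2.5.
Reliability = 2.5 / 2.98 = 0.8389.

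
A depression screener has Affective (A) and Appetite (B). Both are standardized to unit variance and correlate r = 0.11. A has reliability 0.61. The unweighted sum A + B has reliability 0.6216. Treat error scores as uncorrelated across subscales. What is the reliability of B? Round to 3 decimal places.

Var(A+B) = 2 + 2·0.11 = 2.220.
True-score variance = ρ_A + ρ_B + 2·0.11, so 0.6216 = (0.61 + ρ_B + 0.22) / 2.220.
ρ_B = 0.6216·2.220 − 0.61 − 0.22 = 0.550.

0.550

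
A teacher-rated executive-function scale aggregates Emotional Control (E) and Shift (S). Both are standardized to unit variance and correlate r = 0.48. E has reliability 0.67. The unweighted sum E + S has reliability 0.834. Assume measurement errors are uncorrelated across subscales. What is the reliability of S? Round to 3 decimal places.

Var(E+S) = 2 + 2·0.48 = 2.960.
True-score variance = ρ_E + ρ_S + 2·0.48, so 0.834 = (0.67 + ρ_S + 0.96) / 2.960.
ρ_S = 0.834·2.960 − 0.67 − 0.96 = 0.839.

0.839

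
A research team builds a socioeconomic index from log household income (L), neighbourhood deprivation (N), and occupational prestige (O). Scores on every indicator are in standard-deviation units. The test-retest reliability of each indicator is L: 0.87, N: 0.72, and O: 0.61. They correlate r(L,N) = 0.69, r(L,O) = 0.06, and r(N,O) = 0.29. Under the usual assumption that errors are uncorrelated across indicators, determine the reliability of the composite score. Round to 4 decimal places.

0.8425

Var(L+N+O) = 3 + 2·[0.69 + 0.06 + 0.29] = 3 + 2.08 = 5.08.
Under uncorrelated errors the observed covariances equal the true-score covariances, so only the own-variance terms attenuate.
True-score variance = [0.87 + 0.72 + 0.61] + 2.08 = 2.2 + 2.08 = 4.28.
Reliability = 4.28 / 5.08 = 0.8425.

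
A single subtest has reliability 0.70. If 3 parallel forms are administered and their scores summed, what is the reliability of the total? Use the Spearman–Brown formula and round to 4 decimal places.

0.8750

ρ_k = kρ / (1 + (k−1)ρ) = 3·0.70 / (1 + 2·0.70) = 2.100 / 2.400 = 0.8750.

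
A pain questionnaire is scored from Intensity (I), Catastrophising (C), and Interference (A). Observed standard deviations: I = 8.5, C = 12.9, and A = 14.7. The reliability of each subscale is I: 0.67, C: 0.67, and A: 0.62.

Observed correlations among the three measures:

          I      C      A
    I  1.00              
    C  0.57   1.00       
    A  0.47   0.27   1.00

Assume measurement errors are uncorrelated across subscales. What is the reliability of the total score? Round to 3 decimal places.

0.799

Var(I+C+A) = 8.5² + 12.9² + 14.7² + 2·[8.5·12.9·0.57 + 8.5·14.7·0.47 + 12.9·14.7·0.27] = 454.75 + 344.854 = 799.604.
With uncorrelated errors the cross-covariances are all true-score covariance, so they carry over unchanged; only the diagonal terms shrink to ρᵢσᵢ².
True-score variance = [8.5²·0.67 + 12.9²·0.67 + 14.7²·0.62] + 344.854 = 293.878 + 344.854 = 638.732.
Reliability = 638.732 / 799.604 = 0.799.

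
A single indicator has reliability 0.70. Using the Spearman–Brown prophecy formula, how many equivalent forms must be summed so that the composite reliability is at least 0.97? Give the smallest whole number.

14

k ≥ ρ*(1−ρ₁)/(ρ₁(1−ρ*)) = 0.97·0.30 / (0.70·0.03) = 13.857.
Smallest integer k = 14.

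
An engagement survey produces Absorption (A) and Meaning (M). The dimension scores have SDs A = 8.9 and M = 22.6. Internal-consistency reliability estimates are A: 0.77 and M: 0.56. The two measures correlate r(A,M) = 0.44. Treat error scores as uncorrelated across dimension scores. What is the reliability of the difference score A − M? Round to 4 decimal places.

Var(A−M) = 8.9² + 22.6² − 2·8.9·22.6·0.44 = 589.97 − 177.003 = 412.967.
Under uncorrelated errors the observed covariances equal the true-score covariances, so only the own-variance terms attenuate.
True-score variance = [8.9²·0.77 + 22.6²·0.56] − 177.003 = 347.017 − 177.003 = 170.014.
Reliability = 170.014 / 412.967 = 0.4117.

0.4117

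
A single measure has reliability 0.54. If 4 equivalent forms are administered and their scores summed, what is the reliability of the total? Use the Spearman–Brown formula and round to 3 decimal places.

ρ_k = kρ / (1 + (k−1)ρ) = 4·0.54 / (1 + 3·0.54) = 2.160 / 2.620 = 0.824.

0.824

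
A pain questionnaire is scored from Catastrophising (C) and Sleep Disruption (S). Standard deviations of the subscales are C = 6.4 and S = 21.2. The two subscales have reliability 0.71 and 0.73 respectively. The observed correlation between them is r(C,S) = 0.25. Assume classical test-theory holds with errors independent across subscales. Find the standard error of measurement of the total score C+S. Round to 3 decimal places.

11.542

Var(total) = 490.4 + 67.84 = 558.24.
True-score variance = 357.173 + 67.84 = 425.013, so reliability = 0.7613.
Error variance = 558.24 − 425.013 = 133.227; SEM = √133.227 = 11.542.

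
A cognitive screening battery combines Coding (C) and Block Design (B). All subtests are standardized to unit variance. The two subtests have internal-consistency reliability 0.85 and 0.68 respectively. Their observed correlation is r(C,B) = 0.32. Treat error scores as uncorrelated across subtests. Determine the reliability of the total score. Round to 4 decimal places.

Var(C+B) = 2 + 2·[0.32] = 2 + 0.64 = 2.64.
Because errors are independent across components, Cov(Tᵢ,Tⱼ) = Cov(Xᵢ,Xⱼ); the off-diagonal part of the true-score variance is the same as above.
True-score variance = [0.85 + 0.68] + 0.64 = 1.53 + 0.64 = 2.17.
Reliability = 2.17 / 2.64 = 0.8220.

0.8220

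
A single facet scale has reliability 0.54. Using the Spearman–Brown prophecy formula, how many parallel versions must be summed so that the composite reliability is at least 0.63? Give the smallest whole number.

k ≥ ρ*(1−ρ₁)/(ρ₁(1−ρ*)) = 0.63·0.46 / (0.54·0.37) = 1.450.
Smallest integer k = 2.

2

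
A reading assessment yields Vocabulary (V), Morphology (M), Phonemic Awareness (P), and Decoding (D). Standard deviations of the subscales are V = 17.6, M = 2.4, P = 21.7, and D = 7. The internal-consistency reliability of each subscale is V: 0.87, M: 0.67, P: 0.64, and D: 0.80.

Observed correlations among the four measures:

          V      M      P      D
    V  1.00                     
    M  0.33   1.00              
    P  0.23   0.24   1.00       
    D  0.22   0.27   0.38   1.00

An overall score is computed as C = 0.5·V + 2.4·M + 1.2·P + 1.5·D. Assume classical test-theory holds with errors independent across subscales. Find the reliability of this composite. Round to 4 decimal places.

Var(C) = 0.5²·17.6² + 2.4²·2.4² + 1.2²·21.7² + 1.5²·7² + 2·[1.2·17.6·2.4·0.33 + 0.6·17.6·21.7·0.23 + 0.75·17.6·7·0.22 + 2.88·2.4·21.7·0.24 + 3.6·2.4·7·0.27 + 1.8·21.7·7·0.38] = 898.949 + 491.974 = 1390.92.
Because errors are independent across components, Cov(Tᵢ,Tⱼ) = Cov(Xᵢ,Xⱼ); the off-diagonal part of the true-score variance is the same as above.
True-score variance = [0.5²·17.6²·0.87 + 2.4²·2.4²·0.67 + 1.2²·21.7²·0.64 + 1.5²·7²·0.80] + 491.974 = 611.774 + 491.974 = 1103.75.
Reliability = 1103.75 / 1390.92 = 0.7935.

0.7935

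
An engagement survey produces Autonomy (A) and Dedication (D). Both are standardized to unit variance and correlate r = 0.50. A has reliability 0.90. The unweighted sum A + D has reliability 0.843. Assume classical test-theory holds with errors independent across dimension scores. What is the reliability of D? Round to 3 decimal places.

Var(A+D) = 2 + 2·0.50 = 3.000.
True-score variance = ρ_A + ρ_D + 2·0.50, so 0.843 = (0.90 + ρ_D + 1.00) / 3.000.
ρ_D = 0.843·3.000 − 0.90 − 1.00 = 0.629.

0.629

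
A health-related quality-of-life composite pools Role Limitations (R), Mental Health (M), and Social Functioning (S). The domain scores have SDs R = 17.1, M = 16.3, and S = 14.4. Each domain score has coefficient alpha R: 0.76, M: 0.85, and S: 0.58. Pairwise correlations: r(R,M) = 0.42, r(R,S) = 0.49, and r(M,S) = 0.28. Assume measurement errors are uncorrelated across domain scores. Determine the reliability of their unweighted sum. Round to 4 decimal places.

Var(R+M+S) = 17.1² + 16.3² + 14.4² + 2·[17.1·16.3·0.42 + 17.1·14.4·0.49 + 16.3·14.4·0.28] = 765.46 + 606.892 = 1372.35.
With uncorrelated errors the cross-covariances are all true-score covariance, so they carry over unchanged; only the diagonal terms shrink to ρᵢσᵢ².
True-score variance = [17.1²·0.76 + 16.3²·0.85 + 14.4²·0.58] + 606.892 = 568.337 + 606.892 = 1175.23.
Reliability = 1175.23 / 1372.35 = 0.8564.

0.8564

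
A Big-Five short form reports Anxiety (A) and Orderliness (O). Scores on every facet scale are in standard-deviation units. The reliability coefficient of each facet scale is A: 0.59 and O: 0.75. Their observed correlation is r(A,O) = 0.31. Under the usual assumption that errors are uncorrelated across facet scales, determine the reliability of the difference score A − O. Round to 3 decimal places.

0.522

Var(A−O) = 1 + 1 − 2·0.31 = 2 − 0.62 = 1.38.
With uncorrelated errors the cross-covariances are all true-score covariance, so they carry over unchanged; only the diagonal terms shrink to ρᵢσᵢ².
True-score variance = [0.59 + 0.75] − 0.62 = 1.34 − 0.62 = 0.72.
Reliability = 0.72 / 1.38 = 0.522.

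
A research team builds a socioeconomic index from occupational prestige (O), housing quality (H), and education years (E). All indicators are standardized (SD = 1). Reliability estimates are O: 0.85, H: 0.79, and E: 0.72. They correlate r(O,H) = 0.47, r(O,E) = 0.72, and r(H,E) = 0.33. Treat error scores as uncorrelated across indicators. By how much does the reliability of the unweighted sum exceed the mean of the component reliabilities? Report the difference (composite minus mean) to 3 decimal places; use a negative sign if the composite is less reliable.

Var(sum) = 3 + 3.04 = 6.04; true-score variance = 2.36 + 3.04 = 5.4; composite reliability = 0.8940.
Mean component reliability = 0.7867.
Difference = 0.8940 − 0.7867 = 0.107.

0.107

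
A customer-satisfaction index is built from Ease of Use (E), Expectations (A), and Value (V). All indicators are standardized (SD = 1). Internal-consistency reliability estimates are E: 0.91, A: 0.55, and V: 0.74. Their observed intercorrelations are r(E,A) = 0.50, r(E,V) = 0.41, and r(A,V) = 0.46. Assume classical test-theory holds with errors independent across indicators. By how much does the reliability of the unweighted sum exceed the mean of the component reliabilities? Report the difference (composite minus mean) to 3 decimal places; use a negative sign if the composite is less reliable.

0.127

Var(sum) = 3 + 2.74 = 5.74; true-score variance = 2.2 + 2.74 = 4.94; composite reliability = 0.8606.
Mean component reliability = 0.7333.
Difference = 0.8606 − 0.7333 = 0.127.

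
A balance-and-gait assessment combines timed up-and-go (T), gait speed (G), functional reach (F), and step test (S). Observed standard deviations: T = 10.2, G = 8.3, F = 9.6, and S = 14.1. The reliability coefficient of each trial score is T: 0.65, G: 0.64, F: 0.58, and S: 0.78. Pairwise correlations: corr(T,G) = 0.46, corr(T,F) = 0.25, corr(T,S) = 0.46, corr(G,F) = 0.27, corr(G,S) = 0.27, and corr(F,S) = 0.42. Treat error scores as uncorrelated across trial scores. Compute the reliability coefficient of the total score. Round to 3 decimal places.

Var(T+G+F+S) = 10.2² + 8.3² + 9.6² + 14.1² + 2·[10.2·8.3·0.46 + 10.2·9.6·0.25 + 10.2·14.1·0.46 + 8.3·9.6·0.27 + 8.3·14.1·0.27 + 9.6·14.1·0.42] = 463.9 + 479.087 = 942.987.
Because errors are independent across components, Cov(Tᵢ,Tⱼ) = Cov(Xᵢ,Xⱼ); the off-diagonal part of the true-score variance is the same as above.
True-score variance = [10.2²·0.65 + 8.3²·0.64 + 9.6²·0.58 + 14.1²·0.78] + 479.087 = 320.24 + 479.087 = 799.328.
Reliability = 799.328 / 942.987 = 0.848.

0.848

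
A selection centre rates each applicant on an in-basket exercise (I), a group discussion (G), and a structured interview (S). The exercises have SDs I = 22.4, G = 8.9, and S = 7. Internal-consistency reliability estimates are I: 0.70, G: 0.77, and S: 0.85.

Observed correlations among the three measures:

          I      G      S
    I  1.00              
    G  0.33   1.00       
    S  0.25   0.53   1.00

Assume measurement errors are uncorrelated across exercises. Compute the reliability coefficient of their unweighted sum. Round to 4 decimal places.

Var(I+G+S) = 22.4² + 8.9² + 7² + 2·[22.4·8.9·0.33 + 22.4·7·0.25 + 8.9·7·0.53] = 629.97 + 276.016 = 905.986.
Because errors are independent across components, Cov(Tᵢ,Tⱼ) = Cov(Xᵢ,Xⱼ); the off-diagonal part of the true-score variance is the same as above.
True-score variance = [22.4²·0.70 + 8.9²·0.77 + 7²·0.85] + 276.016 = 453.874 + 276.016 = 729.889.
Reliability = 729.889 / 905.986 = 0.8056.

0.8056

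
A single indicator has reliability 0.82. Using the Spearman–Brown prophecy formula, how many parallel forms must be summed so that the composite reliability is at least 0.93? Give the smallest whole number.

k ≥ ρ*(1−ρ₁)/(ρ₁(1−ρ*)) = 0.93·0.18 / (0.82·0.07) = 2.916.
Smallest integer k = 3.

3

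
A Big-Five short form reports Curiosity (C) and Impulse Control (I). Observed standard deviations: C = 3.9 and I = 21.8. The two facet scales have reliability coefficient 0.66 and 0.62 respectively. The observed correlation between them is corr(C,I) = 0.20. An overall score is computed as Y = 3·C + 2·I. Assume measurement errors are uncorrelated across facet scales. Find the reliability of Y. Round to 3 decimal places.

Var(Y) = 3²·3.9² + 2²·21.8² + 2·[6·3.9·21.8·0.20] = 2037.85 + 204.048 = 2241.9.
With uncorrelated errors the cross-covariances are all true-score covariance, so they carry over unchanged; only the diagonal terms shrink to ρᵢσᵢ².
True-score variance = [3²·3.9²·0.66 + 2²·21.8²·0.62] + 204.048 = 1268.94 + 204.048 = 1472.99.
Reliability = 1472.99 / 2241.9 = 0.657.

0.657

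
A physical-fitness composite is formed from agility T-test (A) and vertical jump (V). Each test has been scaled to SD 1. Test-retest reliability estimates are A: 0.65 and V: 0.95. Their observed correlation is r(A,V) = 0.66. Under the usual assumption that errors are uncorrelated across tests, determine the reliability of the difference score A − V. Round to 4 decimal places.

Var(A−V) = 1 + 1 − 2·0.66 = 2 − 1.32 = 0.68.
Because errors are independent across components, Cov(Tᵢ,Tⱼ) = Cov(Xᵢ,Xⱼ); the off-diagonal part of the true-score variance is the same as above.
True-score variance = [0.65 + 0.95] − 1.32 = 1.6 − 1.32 = 0.28.
Reliability = 0.28 / 0.68 = 0.4118.

0.4118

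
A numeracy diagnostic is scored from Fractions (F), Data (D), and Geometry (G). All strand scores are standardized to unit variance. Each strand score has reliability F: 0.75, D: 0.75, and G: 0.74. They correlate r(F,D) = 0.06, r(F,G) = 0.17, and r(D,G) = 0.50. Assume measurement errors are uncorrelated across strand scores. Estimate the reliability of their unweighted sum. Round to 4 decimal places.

0.8296

Var(F+D+G) = 3 + 2·[0.06 + 0.17 + 0.50] = 3 + 1.46 = 4.46.
With uncorrelated errors the cross-covariances are all true-score covariance, so they carry over unchanged; only the diagonal terms shrink to ρᵢσᵢ².
True-score variance = [0.75 + 0.75 + 0.74] + 1.46 = 2.24 + 1.46 = 3.7.
Reliability = 3.7 / 4.46 = 0.8296.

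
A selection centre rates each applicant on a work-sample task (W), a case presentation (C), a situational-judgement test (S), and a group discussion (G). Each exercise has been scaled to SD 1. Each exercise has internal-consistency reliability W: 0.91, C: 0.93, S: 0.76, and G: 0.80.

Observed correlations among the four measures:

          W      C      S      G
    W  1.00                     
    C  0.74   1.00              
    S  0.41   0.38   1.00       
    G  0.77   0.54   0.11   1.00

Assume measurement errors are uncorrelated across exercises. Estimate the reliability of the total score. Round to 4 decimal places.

0.9394

Var(W+C+S+G) = 4 + 2·[0.74 + 0.41 + 0.77 + 0.38 + 0.54 + 0.11] = 4 + 5.9 = 9.9.
Because errors are independent across components, Cov(Tᵢ,Tⱼ) = Cov(Xᵢ,Xⱼ); the off-diagonal part of the true-score variance is the same as above.
True-score variance = [0.91 + 0.93 + 0.76 + 0.80] + 5.9 = 3.4 + 5.9 = 9.3.
Reliability = 9.3 / 9.9 = 0.9394.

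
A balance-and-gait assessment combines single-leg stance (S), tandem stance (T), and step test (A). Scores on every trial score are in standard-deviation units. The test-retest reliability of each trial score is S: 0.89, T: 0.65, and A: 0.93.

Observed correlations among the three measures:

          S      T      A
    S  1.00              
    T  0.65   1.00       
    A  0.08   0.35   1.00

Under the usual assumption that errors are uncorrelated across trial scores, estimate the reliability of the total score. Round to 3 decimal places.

Var(S+T+A) = 3 + 2·[0.65 + 0.08 + 0.35] = 3 + 2.16 = 5.16.
Because errors are independent across components, Cov(Tᵢ,Tⱼ) = Cov(Xᵢ,Xⱼ); the off-diagonal part of the true-score variance is the same as above.
True-score variance = [0.89 + 0.65 + 0.93] + 2.16 = 2.47 + 2.16 = 4.63.
Reliability = 4.63 / 5.16 = 0.897.

0.897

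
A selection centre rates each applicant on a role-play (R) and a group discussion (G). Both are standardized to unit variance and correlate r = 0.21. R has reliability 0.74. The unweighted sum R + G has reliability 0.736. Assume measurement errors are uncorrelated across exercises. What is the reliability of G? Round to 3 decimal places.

0.621

Var(R+G) = 2 + 2·0.21 = 2.420.
True-score variance = ρ_R + ρ_G + 2·0.21, so 0.736 = (0.74 + ρ_G + 0.42) / 2.420.
ρ_G = 0.736·2.420 − 0.74 − 0.42 = 0.621.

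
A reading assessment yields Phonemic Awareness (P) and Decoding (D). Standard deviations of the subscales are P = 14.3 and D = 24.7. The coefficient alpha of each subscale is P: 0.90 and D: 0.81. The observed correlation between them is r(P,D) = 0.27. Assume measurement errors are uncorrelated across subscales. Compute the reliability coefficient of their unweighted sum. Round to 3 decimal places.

Var(P+D) = 14.3² + 24.7² + 2·[14.3·24.7·0.27] = 814.58 + 190.733 = 1005.31.
Under uncorrelated errors the observed covariances equal the true-score covariances, so only the own-variance terms attenuate.
True-score variance = [14.3²·0.90 + 24.7²·0.81] + 190.733 = 678.214 + 190.733 = 868.947.
Reliability = 868.947 / 1005.31 = 0.864.

0.864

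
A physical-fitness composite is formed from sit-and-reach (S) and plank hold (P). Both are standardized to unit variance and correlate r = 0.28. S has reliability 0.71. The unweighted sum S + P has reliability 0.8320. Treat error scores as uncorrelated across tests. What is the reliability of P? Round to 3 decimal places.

Var(S+P) = 2 + 2·0.28 = 2.560.
True-score variance = ρ_S + ρ_P + 2·0.28, so 0.8320 = (0.71 + ρ_P + 0.56) / 2.560.
ρ_P = 0.8320·2.560 − 0.71 − 0.56 = 0.860.

0.860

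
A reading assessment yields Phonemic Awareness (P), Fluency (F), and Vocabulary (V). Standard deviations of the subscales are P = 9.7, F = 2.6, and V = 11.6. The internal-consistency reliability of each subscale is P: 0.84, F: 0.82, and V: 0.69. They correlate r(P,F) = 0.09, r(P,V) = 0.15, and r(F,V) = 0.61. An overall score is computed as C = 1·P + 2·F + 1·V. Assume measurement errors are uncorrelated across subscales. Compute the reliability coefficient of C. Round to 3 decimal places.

0.834

Var(C) = 9.7² + 2²·2.6² + 11.6² + 2·[2·9.7·2.6·0.09 + 9.7·11.6·0.15 + 2·2.6·11.6·0.61] = 255.69 + 116.426 = 372.116.
Because errors are independent across components, Cov(Tᵢ,Tⱼ) = Cov(Xᵢ,Xⱼ); the off-diagonal part of the true-score variance is the same as above.
True-score variance = [9.7²·0.84 + 2²·2.6²·0.82 + 11.6²·0.69] + 116.426 = 194.055 + 116.426 = 310.48.
Reliability = 310.48 / 372.116 = 0.834.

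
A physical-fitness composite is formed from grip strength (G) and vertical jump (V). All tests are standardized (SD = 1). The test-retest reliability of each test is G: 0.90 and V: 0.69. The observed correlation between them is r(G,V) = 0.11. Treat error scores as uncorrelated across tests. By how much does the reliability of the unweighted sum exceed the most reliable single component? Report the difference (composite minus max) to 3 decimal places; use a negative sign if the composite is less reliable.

-0.085

Var(sum) = 2 + 0.22 = 2.22; true-score variance = 1.59 + 0.22 = 1.81; composite reliability = 0.8153.
Max component reliability = 0.9000.
Difference = 0.8153 − 0.9000 = -0.085.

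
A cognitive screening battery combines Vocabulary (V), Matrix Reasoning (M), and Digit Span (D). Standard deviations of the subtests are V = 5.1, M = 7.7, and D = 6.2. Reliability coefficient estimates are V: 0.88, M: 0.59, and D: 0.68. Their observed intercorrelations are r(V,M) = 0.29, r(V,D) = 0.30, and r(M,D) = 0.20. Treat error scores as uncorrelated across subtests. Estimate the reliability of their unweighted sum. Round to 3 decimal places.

Var(V+M+D) = 5.1² + 7.7² + 6.2² + 2·[5.1·7.7·0.29 + 5.1·6.2·0.30 + 7.7·6.2·0.20] = 123.74 + 60.8446 = 184.585.
Under uncorrelated errors the observed covariances equal the true-score covariances, so only the own-variance terms attenuate.
True-score variance = [5.1²·0.88 + 7.7²·0.59 + 6.2²·0.68] + 60.8446 = 84.0091 + 60.8446 = 144.854.
Reliability = 144.854 / 184.585 = 0.785.

0.785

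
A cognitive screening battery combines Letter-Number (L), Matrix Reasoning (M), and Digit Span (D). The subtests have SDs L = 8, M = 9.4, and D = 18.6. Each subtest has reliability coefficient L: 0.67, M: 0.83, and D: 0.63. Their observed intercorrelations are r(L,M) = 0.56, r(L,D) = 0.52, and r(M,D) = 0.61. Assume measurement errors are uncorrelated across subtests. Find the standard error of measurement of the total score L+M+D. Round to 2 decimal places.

12.81

Var(total) = 498.32 + 452.281 = 950.601.
True-score variance = 334.174 + 452.281 = 786.454, so reliability = 0.8273.
Error variance = 950.601 − 786.454 = 164.146; SEM = √164.146 = 12.81.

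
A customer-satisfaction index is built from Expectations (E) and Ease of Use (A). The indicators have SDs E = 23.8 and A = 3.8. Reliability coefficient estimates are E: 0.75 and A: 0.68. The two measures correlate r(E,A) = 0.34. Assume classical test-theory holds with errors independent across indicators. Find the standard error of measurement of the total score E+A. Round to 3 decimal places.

12.093

Var(total) = 580.88 + 61.4992 = 642.379.
True-score variance = 434.649 + 61.4992 = 496.148, so reliability = 0.7724.
Error variance = 642.379 − 496.148 = 146.231; SEM = √146.231 = 12.093.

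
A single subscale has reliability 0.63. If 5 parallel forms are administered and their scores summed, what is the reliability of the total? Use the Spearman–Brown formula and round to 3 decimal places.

ρ_k = kρ / (1 + (k−1)ρ) = 5·0.63 / (1 + 4·0.63) = 3.150 / 3.520 = 0.895.

0.895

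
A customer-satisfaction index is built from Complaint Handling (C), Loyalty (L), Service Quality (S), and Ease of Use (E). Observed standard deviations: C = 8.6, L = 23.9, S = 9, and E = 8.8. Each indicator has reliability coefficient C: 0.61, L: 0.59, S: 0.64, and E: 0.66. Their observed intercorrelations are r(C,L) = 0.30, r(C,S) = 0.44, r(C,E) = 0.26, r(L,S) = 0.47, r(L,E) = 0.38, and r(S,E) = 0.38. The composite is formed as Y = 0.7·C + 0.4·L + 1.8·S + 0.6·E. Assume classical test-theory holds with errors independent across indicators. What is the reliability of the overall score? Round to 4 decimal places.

Var(Y) = 0.7²·8.6² + 0.4²·23.9² + 1.8²·9² + 0.6²·8.8² + 2·[0.28·8.6·23.9·0.30 + 1.26·8.6·9·0.44 + 0.42·8.6·8.8·0.26 + 0.72·23.9·9·0.47 + 0.24·23.9·8.8·0.38 + 1.08·9·8.8·0.38] = 417.952 + 385.83 = 803.782.
Under uncorrelated errors the observed covariances equal the true-score covariances, so only the own-variance terms attenuate.
True-score variance = [0.7²·8.6²·0.61 + 0.4²·23.9²·0.59 + 1.8²·9²·0.64 + 0.6²·8.8²·0.66] + 385.83 = 262.39 + 385.83 = 648.22.
Reliability = 648.22 / 803.782 = 0.8065.

0.8065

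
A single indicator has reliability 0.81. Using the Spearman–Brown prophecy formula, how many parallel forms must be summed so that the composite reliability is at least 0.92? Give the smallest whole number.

3

k ≥ ρ*(1−ρ₁)/(ρ₁(1−ρ*)) = 0.92·0.19 / (0.81·0.08) = 2.698.
Smallest integer k = 3.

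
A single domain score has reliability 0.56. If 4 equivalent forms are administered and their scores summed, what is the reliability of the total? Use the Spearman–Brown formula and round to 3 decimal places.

ρ_k = kρ / (1 + (k−1)ρ) = 4·0.56 / (1 + 3·0.56) = 2.240 / 2.680 = 0.836.

0.836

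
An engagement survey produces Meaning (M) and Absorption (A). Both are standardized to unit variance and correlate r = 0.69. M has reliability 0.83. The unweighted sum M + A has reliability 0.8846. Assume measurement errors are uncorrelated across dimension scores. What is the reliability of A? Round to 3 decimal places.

0.780

Var(M+A) = 2 + 2·0.69 = 3.380.
True-score variance = ρ_M + ρ_A + 2·0.69, so 0.8846 = (0.83 + ρ_A + 1.38) / 3.380.
ρ_A = 0.8846·3.380 − 0.83 − 1.38 = 0.780.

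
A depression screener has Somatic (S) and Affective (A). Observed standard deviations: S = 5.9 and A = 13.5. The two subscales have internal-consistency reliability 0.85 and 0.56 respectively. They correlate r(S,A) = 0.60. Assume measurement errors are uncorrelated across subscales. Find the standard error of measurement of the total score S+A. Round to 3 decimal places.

9.242

Var(total) = 217.06 + 95.58 = 312.64.
True-score variance = 131.649 + 95.58 = 227.228, so reliability = 0.7268.
Error variance = 312.64 − 227.228 = 85.4115; SEM = √85.4115 = 9.242.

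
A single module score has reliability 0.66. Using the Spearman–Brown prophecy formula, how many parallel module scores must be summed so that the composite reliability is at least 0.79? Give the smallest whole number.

2

k ≥ ρ*(1−ρ₁)/(ρ₁(1−ρ*)) = 0.79·0.34 / (0.66·0.21) = 1.938.
Smallest integer k = 2.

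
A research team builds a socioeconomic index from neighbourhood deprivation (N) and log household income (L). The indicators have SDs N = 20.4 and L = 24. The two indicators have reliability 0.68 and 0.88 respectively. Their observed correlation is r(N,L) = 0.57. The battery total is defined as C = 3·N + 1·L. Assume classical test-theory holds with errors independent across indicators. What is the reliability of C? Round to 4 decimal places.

Var(C) = 3²·20.4² + 24² + 2·[3·20.4·24·0.57] = 4321.44 + 1674.43 = 5995.87.
With uncorrelated errors the cross-covariances are all true-score covariance, so they carry over unchanged; only the diagonal terms shrink to ρᵢσᵢ².
True-score variance = [3²·20.4²·0.68 + 24²·0.88] + 1674.43 = 3053.78 + 1674.43 = 4728.21.
Reliability = 4728.21 / 5995.87 = 0.7886.

0.7886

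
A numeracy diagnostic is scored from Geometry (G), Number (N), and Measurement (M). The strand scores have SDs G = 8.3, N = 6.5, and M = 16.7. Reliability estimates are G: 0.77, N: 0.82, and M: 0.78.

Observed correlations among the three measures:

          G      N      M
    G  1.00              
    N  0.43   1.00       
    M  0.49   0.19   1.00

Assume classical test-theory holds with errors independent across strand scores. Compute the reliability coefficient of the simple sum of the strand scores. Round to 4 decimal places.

0.8618

Var(G+N+M) = 8.3² + 6.5² + 16.7² + 2·[8.3·6.5·0.43 + 8.3·16.7·0.49 + 6.5·16.7·0.19] = 390.03 + 223.484 = 613.514.
Under uncorrelated errors the observed covariances equal the true-score covariances, so only the own-variance terms attenuate.
True-score variance = [8.3²·0.77 + 6.5²·0.82 + 16.7²·0.78] + 223.484 = 305.225 + 223.484 = 528.708.
Reliability = 528.708 / 613.514 = 0.8618.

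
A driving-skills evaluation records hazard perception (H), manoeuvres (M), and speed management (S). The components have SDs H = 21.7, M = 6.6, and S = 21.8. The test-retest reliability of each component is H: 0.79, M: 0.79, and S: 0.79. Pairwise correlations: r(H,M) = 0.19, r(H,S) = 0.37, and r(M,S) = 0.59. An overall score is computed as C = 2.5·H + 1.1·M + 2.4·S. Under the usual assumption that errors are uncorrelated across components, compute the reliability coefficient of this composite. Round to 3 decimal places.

Var(C) = 2.5²·21.7² + 1.1²·6.6² + 2.4²·21.8² + 2·[2.75·21.7·6.6·0.19 + 6·21.7·21.8·0.37 + 2.64·6.6·21.8·0.59] = 5733.15 + 2698.27 = 8431.42.
With uncorrelated errors the cross-covariances are all true-score covariance, so they carry over unchanged; only the diagonal terms shrink to ρᵢσᵢ².
True-score variance = [2.5²·21.7²·0.79 + 1.1²·6.6²·0.79 + 2.4²·21.8²·0.79] + 2698.27 = 4529.19 + 2698.27 = 7227.46.
Reliability = 7227.46 / 8431.42 = 0.857.

0.857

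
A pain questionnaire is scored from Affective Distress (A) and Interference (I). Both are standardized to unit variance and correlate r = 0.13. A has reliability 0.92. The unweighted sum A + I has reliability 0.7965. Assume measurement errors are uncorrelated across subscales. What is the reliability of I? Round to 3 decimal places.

0.620

Var(A+I) = 2 + 2·0.13 = 2.260.
True-score variance = ρ_A + ρ_I + 2·0.13, so 0.7965 = (0.92 + ρ_I + 0.26) / 2.260.
ρ_I = 0.7965·2.260 − 0.92 − 0.26 = 0.620.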